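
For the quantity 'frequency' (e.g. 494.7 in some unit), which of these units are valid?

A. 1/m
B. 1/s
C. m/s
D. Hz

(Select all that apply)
B, D

frequency has SI base units: 1 / s

Checking each option against 1 / s:
  A. 1/m: ✗ does not match
  B. 1/s: ✓ matches
  C. m/s: ✗ does not match
  D. Hz: ✓ matches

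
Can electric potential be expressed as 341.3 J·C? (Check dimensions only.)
No

electric potential has SI base units: kg * m^2 / (A * s^3)
J·C does NOT reduce to kg * m^2 / (A * s^3); a valid unit for electric potential would be e.g. V.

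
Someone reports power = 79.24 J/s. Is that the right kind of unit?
Yes

power has SI base units: kg * m^2 / s^3
J/s reduces to the same SI base units, so it is a valid unit for power.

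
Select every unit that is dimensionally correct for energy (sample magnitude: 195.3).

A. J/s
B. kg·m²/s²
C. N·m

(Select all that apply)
B, C

energy has SI base units: kg * m^2 / s^2

Checking each option against kg * m^2 / s^2:
  A. J/s: ✗ does not match
  B. kg·m²/s²: ✓ matches
  C. N·m: ✓ matches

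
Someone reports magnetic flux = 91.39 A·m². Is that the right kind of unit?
No

magnetic flux has SI base units: kg * m^2 / (A * s^2)
A·m² does NOT reduce to kg * m^2 / (A * s^2); a valid unit for magnetic flux would be e.g. Wb.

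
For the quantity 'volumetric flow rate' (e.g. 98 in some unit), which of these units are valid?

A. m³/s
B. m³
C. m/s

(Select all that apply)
A

volumetric flow rate has SI base units: m^3 / s

Checking each option against m^3 / s:
  A. m³/s: ✓ matches
  B. m³: ✗ does not match
  C. m/s: ✗ does not match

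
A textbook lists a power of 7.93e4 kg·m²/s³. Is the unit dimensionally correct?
Yes

power has SI base units: kg * m^2 / s^3
kg·m²/s³ reduces to the same SI base units, so it is a valid unit for power.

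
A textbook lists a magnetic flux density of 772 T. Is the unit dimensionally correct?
Yes

magnetic flux density has SI base units: kg / (A * s^2)
T reduces to the same SI base units, so it is a valid unit for magnetic flux density.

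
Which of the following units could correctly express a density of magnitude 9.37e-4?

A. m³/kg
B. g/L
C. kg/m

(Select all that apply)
B

density has SI base units: kg / m^3

Checking each option against kg / m^3:
  A. m³/kg: ✗ does not match
  B. g/L: ✓ matches
  C. kg/m: ✗ does not match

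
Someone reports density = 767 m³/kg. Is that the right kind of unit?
No

density has SI base units: kg / m^3
m³/kg does NOT reduce to kg / m^3; a valid unit for density would be e.g. kg/m³.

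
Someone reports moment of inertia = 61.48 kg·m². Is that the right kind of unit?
Yes

moment of inertia has SI base units: kg * m^2
kg·m² reduces to the same SI base units, so it is a valid unit for moment of inertia.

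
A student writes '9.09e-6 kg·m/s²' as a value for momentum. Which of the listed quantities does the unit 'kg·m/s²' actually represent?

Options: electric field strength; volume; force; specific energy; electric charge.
force

momentum should have units dimensionally equivalent to kg * m / s (e.g. kg·m/s).
The given unit 'kg·m/s²' reduces to kg * m / s^2. Of the listed options, that is the dimensionality of force.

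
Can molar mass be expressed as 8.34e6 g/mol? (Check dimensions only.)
Yes

molar mass has SI base units: kg / mol
g/mol reduces to the same SI base units, so it is a valid unit for molar mass.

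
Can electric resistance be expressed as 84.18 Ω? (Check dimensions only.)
Yes

electric resistance has SI base units: kg * m^2 / (A^2 * s^3)
Ω reduces to the same SI base units, so it is a valid unit for electric resistance.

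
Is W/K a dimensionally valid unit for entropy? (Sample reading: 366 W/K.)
No

entropy has SI base units: kg * m^2 / (s^2 * K)
W/K does NOT reduce to kg * m^2 / (s^2 * K); a valid unit for entropy would be e.g. J/K.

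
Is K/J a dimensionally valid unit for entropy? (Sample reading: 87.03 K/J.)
No

entropy has SI base units: kg * m^2 / (s^2 * K)
K/J does NOT reduce to kg * m^2 / (s^2 * K); a valid unit for entropy would be e.g. J/K.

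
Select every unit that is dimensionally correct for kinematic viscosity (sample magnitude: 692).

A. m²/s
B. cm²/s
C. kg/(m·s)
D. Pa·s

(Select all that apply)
A, B

kinematic viscosity has SI base units: m^2 / s

Checking each option against m^2 / s:
  A. m²/s: ✓ matches
  B. cm²/s: ✓ matches
  C. kg/(m·s): ✗ does not match
  D. Pa·s: ✗ does not match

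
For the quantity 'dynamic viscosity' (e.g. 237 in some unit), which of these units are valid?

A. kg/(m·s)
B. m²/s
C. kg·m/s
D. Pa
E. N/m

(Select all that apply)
A

dynamic viscosity has SI base units: kg / (m * s)

Checking each option against kg / (m * s):
  A. kg/(m·s): ✓ matches
  B. m²/s: ✗ does not match
  C. kg·m/s: ✗ does not match
  D. Pa: ✗ does not match
  E. N/m: ✗ does not match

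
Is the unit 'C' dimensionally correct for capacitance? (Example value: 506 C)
No

capacitance has SI base units: A^2 * s^4 / (kg * m^2)
C does NOT reduce to A^2 * s^4 / (kg * m^2); a valid unit for capacitance would be e.g. F.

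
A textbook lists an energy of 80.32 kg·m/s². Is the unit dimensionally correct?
No

energy has SI base units: kg * m^2 / s^2
kg·m/s² does NOT reduce to kg * m^2 / s^2; a valid unit for energy would be e.g. J.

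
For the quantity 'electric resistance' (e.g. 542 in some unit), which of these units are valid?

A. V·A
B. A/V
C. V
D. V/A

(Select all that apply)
D

electric resistance has SI base units: kg * m^2 / (A^2 * s^3)

Checking each option against kg * m^2 / (A^2 * s^3):
  A. V·A: ✗ does not match
  B. A/V: ✗ does not match
  C. V: ✗ does not match
  D. V/A: ✓ matches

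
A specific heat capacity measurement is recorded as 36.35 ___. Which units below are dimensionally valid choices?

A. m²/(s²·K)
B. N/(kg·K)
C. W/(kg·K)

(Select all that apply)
A

specific heat capacity has SI base units: m^2 / (s^2 * K)

Checking each option against m^2 / (s^2 * K):
  A. m²/(s²·K): ✓ matches
  B. N/(kg·K): ✗ does not match
  C. W/(kg·K): ✗ does not match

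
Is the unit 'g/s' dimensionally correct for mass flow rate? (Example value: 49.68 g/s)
Yes

mass flow rate has SI base units: kg / s
g/s reduces to the same SI base units, so it is a valid unit for mass flow rate.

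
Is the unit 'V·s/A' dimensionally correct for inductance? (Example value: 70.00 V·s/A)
Yes

inductance has SI base units: kg * m^2 / (A^2 * s^2)
V·s/A reduces to the same SI base units, so it is a valid unit for inductance.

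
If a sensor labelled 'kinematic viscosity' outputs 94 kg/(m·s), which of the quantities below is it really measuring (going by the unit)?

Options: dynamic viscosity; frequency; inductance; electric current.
dynamic viscosity

kinematic viscosity should have units dimensionally equivalent to m^2 / s (e.g. m²/s).
The given unit 'kg/(m·s)' reduces to kg / (m * s). Of the listed options, that is the dimensionality of dynamic viscosity.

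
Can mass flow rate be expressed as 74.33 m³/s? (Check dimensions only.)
No

mass flow rate has SI base units: kg / s
m³/s does NOT reduce to kg / s; a valid unit for mass flow rate would be e.g. kg/s.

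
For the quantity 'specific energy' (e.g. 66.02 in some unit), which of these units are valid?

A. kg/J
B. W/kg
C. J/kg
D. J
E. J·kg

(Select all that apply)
C

specific energy has SI base units: m^2 / s^2

Checking each option against m^2 / s^2:
  A. kg/J: ✗ does not match
  B. W/kg: ✗ does not match
  C. J/kg: ✓ matches
  D. J: ✗ does not match
  E. J·kg: ✗ does not match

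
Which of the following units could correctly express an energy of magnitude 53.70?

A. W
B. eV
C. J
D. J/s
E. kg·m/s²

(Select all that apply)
B, C

energy has SI base units: kg * m^2 / s^2

Checking each option against kg * m^2 / s^2:
  A. W: ✗ does not match
  B. eV: ✓ matches
  C. J: ✓ matches
  D. J/s: ✗ does not match
  E. kg·m/s²: ✗ does not match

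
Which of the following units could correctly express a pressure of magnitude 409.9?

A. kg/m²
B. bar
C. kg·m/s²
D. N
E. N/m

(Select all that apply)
B

pressure has SI base units: kg / (m * s^2)

Checking each option against kg / (m * s^2):
  A. kg/m²: ✗ does not match
  B. bar: ✓ matches
  C. kg·m/s²: ✗ does not match
  D. N: ✗ does not match
  E. N/m: ✗ does not match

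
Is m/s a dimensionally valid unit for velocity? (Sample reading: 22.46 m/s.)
Yes

velocity has SI base units: m / s
m/s reduces to the same SI base units, so it is a valid unit for velocity.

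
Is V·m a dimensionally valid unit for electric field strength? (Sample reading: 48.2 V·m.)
No

electric field strength has SI base units: kg * m / (A * s^3)
V·m does NOT reduce to kg * m / (A * s^3); a valid unit for electric field strength would be e.g. V/m.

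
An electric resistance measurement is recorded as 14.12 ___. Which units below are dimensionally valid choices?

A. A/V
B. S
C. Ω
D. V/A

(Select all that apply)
C, D

electric resistance has SI base units: kg * m^2 / (A^2 * s^3)

Checking each option against kg * m^2 / (A^2 * s^3):
  A. A/V: ✗ does not match
  B. S: ✗ does not match
  C. Ω: ✓ matches
  D. V/A: ✓ matches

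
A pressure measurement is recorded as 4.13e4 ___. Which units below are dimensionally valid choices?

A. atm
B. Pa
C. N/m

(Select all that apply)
A, B

pressure has SI base units: kg / (m * s^2)

Checking each option against kg / (m * s^2):
  A. atm: ✓ matches
  B. Pa: ✓ matches
  C. N/m: ✗ does not match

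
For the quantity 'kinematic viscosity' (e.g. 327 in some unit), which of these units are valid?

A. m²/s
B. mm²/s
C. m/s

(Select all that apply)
A, B

kinematic viscosity has SI base units: m^2 / s

Checking each option against m^2 / s:
  A. m²/s: ✓ matches
  B. mm²/s: ✓ matches
  C. m/s: ✗ does not match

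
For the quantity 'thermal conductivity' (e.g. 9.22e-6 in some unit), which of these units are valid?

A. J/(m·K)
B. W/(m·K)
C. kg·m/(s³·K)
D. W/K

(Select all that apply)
B, C

thermal conductivity has SI base units: kg * m / (s^3 * K)

Checking each option against kg * m / (s^3 * K):
  A. J/(m·K): ✗ does not match
  B. W/(m·K): ✓ matches
  C. kg·m/(s³·K): ✓ matches
  D. W/K: ✗ does not match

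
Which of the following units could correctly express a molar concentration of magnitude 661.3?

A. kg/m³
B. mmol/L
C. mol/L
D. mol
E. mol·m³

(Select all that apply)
B, C

molar concentration has SI base units: mol / m^3

Checking each option against mol / m^3:
  A. kg/m³: ✗ does not match
  B. mmol/L: ✓ matches
  C. mol/L: ✓ matches
  D. mol: ✗ does not match
  E. mol·m³: ✗ does not match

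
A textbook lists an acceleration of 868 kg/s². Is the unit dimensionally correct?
No

acceleration has SI base units: m / s^2
kg/s² does NOT reduce to m / s^2; a valid unit for acceleration would be e.g. m/s².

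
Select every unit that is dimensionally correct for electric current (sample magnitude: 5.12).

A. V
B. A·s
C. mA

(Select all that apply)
C

electric current has SI base units: A

Checking each option against A:
  A. V: ✗ does not match
  B. A·s: ✗ does not match
  C. mA: ✓ matches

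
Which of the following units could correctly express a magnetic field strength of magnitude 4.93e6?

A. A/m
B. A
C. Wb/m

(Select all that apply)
A

magnetic field strength has SI base units: A / m

Checking each option against A / m:
  A. A/m: ✓ matches
  B. A: ✗ does not match
  C. Wb/m: ✗ does not match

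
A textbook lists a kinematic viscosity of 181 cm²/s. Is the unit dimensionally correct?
Yes

kinematic viscosity has SI base units: m^2 / s
cm²/s reduces to the same SI base units, so it is a valid unit for kinematic viscosity.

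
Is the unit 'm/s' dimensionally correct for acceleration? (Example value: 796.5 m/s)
No

acceleration has SI base units: m / s^2
m/s does NOT reduce to m / s^2; a valid unit for acceleration would be e.g. m/s².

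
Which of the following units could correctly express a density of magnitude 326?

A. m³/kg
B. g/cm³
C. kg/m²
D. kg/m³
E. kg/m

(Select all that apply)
B, D

density has SI base units: kg / m^3

Checking each option against kg / m^3:
  A. m³/kg: ✗ does not match
  B. g/cm³: ✓ matches
  C. kg/m²: ✗ does not match
  D. kg/m³: ✓ matches
  E. kg/m: ✗ does not match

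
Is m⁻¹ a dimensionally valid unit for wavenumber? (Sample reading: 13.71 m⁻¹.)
Yes

wavenumber has SI base units: 1 / m
m⁻¹ reduces to the same SI base units, so it is a valid unit for wavenumber.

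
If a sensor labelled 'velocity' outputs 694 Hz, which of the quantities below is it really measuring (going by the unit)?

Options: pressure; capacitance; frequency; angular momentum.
frequency

velocity should have units dimensionally equivalent to m / s (e.g. m/s).
The given unit 'Hz' reduces to 1 / s. Of the listed options, that is the dimensionality of frequency.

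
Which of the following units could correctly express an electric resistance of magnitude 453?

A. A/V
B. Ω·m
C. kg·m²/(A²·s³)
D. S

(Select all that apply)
C

electric resistance has SI base units: kg * m^2 / (A^2 * s^3)

Checking each option against kg * m^2 / (A^2 * s^3):
  A. A/V: ✗ does not match
  B. Ω·m: ✗ does not match
  C. kg·m²/(A²·s³): ✓ matches
  D. S: ✗ does not match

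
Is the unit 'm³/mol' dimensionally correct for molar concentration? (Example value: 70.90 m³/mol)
No

molar concentration has SI base units: mol / m^3
m³/mol does NOT reduce to mol / m^3; a valid unit for molar concentration would be e.g. mol/m³.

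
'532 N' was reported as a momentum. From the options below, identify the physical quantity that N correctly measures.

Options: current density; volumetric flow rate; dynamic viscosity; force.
force

momentum should have units dimensionally equivalent to kg * m / s (e.g. kg·m/s).
The given unit 'N' reduces to kg * m / s^2. Of the listed options, that is the dimensionality of force.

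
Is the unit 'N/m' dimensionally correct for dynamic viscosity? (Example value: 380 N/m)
No

dynamic viscosity has SI base units: kg / (m * s)
N/m does NOT reduce to kg / (m * s); a valid unit for dynamic viscosity would be e.g. Pa·s.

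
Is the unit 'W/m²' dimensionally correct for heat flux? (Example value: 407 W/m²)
Yes

heat flux has SI base units: kg / s^3
W/m² reduces to the same SI base units, so it is a valid unit for heat flux.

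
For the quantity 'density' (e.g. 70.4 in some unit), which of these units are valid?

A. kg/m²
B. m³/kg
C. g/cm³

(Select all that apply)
C

density has SI base units: kg / m^3

Checking each option against kg / m^3:
  A. kg/m²: ✗ does not match
  B. m³/kg: ✗ does not match
  C. g/cm³: ✓ matches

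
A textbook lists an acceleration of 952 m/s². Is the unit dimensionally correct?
Yes

acceleration has SI base units: m / s^2
m/s² reduces to the same SI base units, so it is a valid unit for acceleration.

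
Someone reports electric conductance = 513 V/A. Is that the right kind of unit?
No

electric conductance has SI base units: A^2 * s^3 / (kg * m^2)
V/A does NOT reduce to A^2 * s^3 / (kg * m^2); a valid unit for electric conductance would be e.g. S.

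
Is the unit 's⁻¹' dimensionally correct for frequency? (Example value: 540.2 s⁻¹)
Yes

frequency has SI base units: 1 / s
s⁻¹ reduces to the same SI base units, so it is a valid unit for frequency.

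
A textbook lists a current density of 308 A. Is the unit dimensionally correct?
No

current density has SI base units: A / m^2
A does NOT reduce to A / m^2; a valid unit for current density would be e.g. A/m².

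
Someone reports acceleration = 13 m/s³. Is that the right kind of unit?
No

acceleration has SI base units: m / s^2
m/s³ does NOT reduce to m / s^2; a valid unit for acceleration would be e.g. m/s².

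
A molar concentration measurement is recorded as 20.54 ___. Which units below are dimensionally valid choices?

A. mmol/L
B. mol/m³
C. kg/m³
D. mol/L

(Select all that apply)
A, B, D

molar concentration has SI base units: mol / m^3

Checking each option against mol / m^3:
  A. mmol/L: ✓ matches
  B. mol/m³: ✓ matches
  C. kg/m³: ✗ does not match
  D. mol/L: ✓ matches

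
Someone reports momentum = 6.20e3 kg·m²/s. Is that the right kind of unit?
No

momentum has SI base units: kg * m / s
kg·m²/s does NOT reduce to kg * m / s; a valid unit for momentum would be e.g. kg·m/s.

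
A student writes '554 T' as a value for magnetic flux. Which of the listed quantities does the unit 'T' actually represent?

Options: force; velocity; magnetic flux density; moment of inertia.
magnetic flux density

magnetic flux should have units dimensionally equivalent to kg * m^2 / (A * s^2) (e.g. Wb).
The given unit 'T' reduces to kg / (A * s^2). Of the listed options, that is the dimensionality of magnetic flux density.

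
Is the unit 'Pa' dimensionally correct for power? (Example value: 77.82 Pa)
No

power has SI base units: kg * m^2 / s^3
Pa does NOT reduce to kg * m^2 / s^3; a valid unit for power would be e.g. W.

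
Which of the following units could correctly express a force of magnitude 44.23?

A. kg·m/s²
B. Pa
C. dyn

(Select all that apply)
A, C

force has SI base units: kg * m / s^2

Checking each option against kg * m / s^2:
  A. kg·m/s²: ✓ matches
  B. Pa: ✗ does not match
  C. dyn: ✓ matches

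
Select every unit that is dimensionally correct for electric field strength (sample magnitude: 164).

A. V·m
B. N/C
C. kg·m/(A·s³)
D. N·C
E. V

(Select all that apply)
B, C

electric field strength has SI base units: kg * m / (A * s^3)

Checking each option against kg * m / (A * s^3):
  A. V·m: ✗ does not match
  B. N/C: ✓ matches
  C. kg·m/(A·s³): ✓ matches
  D. N·C: ✗ does not match
  E. V: ✗ does not match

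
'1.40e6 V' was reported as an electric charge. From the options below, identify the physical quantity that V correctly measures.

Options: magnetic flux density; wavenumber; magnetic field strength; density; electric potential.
electric potential

electric charge should have units dimensionally equivalent to A * s (e.g. C).
The given unit 'V' reduces to kg * m^2 / (A * s^3). Of the listed options, that is the dimensionality of electric potential.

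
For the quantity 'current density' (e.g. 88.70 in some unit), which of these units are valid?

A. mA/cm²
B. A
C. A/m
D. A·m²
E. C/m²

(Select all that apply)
A

current density has SI base units: A / m^2

Checking each option against A / m^2:
  A. mA/cm²: ✓ matches
  B. A: ✗ does not match
  C. A/m: ✗ does not match
  D. A·m²: ✗ does not match
  E. C/m²: ✗ does not match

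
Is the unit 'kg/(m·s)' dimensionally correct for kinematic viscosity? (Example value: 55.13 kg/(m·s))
No

kinematic viscosity has SI base units: m^2 / s
kg/(m·s) does NOT reduce to m^2 / s; a valid unit for kinematic viscosity would be e.g. m²/s.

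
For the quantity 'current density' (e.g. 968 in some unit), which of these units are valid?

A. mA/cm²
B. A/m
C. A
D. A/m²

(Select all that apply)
A, D

current density has SI base units: A / m^2

Checking each option against A / m^2:
  A. mA/cm²: ✓ matches
  B. A/m: ✗ does not match
  C. A: ✗ does not match
  D. A/m²: ✓ matches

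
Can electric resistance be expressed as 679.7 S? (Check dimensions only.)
No

electric resistance has SI base units: kg * m^2 / (A^2 * s^3)
S does NOT reduce to kg * m^2 / (A^2 * s^3); a valid unit for electric resistance would be e.g. Ω.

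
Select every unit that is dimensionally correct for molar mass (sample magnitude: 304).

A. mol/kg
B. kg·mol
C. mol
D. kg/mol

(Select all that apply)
D

molar mass has SI base units: kg / mol

Checking each option against kg / mol:
  A. mol/kg: ✗ does not match
  B. kg·mol: ✗ does not match
  C. mol: ✗ does not match
  D. kg/mol: ✓ matches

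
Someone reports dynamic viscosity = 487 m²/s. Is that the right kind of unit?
No

dynamic viscosity has SI base units: kg / (m * s)
m²/s does NOT reduce to kg / (m * s); a valid unit for dynamic viscosity would be e.g. Pa·s.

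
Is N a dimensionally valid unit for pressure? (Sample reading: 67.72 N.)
No

pressure has SI base units: kg / (m * s^2)
N does NOT reduce to kg / (m * s^2); a valid unit for pressure would be e.g. Pa.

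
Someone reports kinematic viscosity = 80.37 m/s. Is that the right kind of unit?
No

kinematic viscosity has SI base units: m^2 / s
m/s does NOT reduce to m^2 / s; a valid unit for kinematic viscosity would be e.g. m²/s.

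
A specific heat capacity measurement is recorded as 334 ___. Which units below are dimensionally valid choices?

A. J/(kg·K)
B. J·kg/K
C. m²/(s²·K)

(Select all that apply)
A, C

specific heat capacity has SI base units: m^2 / (s^2 * K)

Checking each option against m^2 / (s^2 * K):
  A. J/(kg·K): ✓ matches
  B. J·kg/K: ✗ does not match
  C. m²/(s²·K): ✓ matches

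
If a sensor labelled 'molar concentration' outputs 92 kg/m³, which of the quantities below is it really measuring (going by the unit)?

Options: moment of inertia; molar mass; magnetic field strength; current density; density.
density

molar concentration should have units dimensionally equivalent to mol / m^3 (e.g. mol/m³).
The given unit 'kg/m³' reduces to kg / m^3. Of the listed options, that is the dimensionality of density.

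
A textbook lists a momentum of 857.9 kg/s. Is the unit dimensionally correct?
No

momentum has SI base units: kg * m / s
kg/s does NOT reduce to kg * m / s; a valid unit for momentum would be e.g. kg·m/s.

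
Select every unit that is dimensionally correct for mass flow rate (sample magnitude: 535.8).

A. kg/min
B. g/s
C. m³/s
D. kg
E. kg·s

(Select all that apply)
A, B

mass flow rate has SI base units: kg / s

Checking each option against kg / s:
  A. kg/min: ✓ matches
  B. g/s: ✓ matches
  C. m³/s: ✗ does not match
  D. kg: ✗ does not match
  E. kg·s: ✗ does not match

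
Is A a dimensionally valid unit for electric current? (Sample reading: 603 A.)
Yes

electric current has SI base units: A
A reduces to the same SI base units, so it is a valid unit for electric current.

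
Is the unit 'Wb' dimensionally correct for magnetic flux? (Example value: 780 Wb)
Yes

magnetic flux has SI base units: kg * m^2 / (A * s^2)
Wb reduces to the same SI base units, so it is a valid unit for magnetic flux.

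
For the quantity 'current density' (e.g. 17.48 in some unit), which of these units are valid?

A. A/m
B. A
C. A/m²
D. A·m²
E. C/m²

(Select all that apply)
C

current density has SI base units: A / m^2

Checking each option against A / m^2:
  A. A/m: ✗ does not match
  B. A: ✗ does not match
  C. A/m²: ✓ matches
  D. A·m²: ✗ does not match
  E. C/m²: ✗ does not match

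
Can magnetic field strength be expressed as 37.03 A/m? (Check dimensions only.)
Yes

magnetic field strength has SI base units: A / m
A/m reduces to the same SI base units, so it is a valid unit for magnetic field strength.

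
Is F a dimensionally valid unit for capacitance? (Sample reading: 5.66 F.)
Yes

capacitance has SI base units: A^2 * s^4 / (kg * m^2)
F reduces to the same SI base units, so it is a valid unit for capacitance.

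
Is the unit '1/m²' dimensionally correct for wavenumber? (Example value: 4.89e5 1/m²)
No

wavenumber has SI base units: 1 / m
1/m² does NOT reduce to 1 / m; a valid unit for wavenumber would be e.g. 1/m.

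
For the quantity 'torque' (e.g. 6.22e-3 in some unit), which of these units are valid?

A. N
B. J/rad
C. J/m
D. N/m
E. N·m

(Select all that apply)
B, E

torque has SI base units: kg * m^2 / s^2

Checking each option against kg * m^2 / s^2:
  A. N: ✗ does not match
  B. J/rad: ✓ matches
  C. J/m: ✗ does not match
  D. N/m: ✗ does not match
  E. N·m: ✓ matches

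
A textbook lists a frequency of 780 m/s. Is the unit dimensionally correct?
No

frequency has SI base units: 1 / s
m/s does NOT reduce to 1 / s; a valid unit for frequency would be e.g. Hz.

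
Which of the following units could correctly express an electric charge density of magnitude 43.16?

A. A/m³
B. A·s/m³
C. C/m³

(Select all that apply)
B, C

electric charge density has SI base units: A * s / m^3

Checking each option against A * s / m^3:
  A. A/m³: ✗ does not match
  B. A·s/m³: ✓ matches
  C. C/m³: ✓ matches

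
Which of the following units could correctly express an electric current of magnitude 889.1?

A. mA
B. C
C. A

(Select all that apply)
A, C

electric current has SI base units: A

Checking each option against A:
  A. mA: ✓ matches
  B. C: ✗ does not match
  C. A: ✓ matches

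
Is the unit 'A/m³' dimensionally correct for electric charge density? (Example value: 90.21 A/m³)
No

electric charge density has SI base units: A * s / m^3
A/m³ does NOT reduce to A * s / m^3; a valid unit for electric charge density would be e.g. C/m³.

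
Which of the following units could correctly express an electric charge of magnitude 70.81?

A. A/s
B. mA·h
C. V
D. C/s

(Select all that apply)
B

electric charge has SI base units: A * s

Checking each option against A * s:
  A. A/s: ✗ does not match
  B. mA·h: ✓ matches
  C. V: ✗ does not match
  D. C/s: ✗ does not match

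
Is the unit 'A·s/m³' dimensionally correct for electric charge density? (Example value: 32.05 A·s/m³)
Yes

electric charge density has SI base units: A * s / m^3
A·s/m³ reduces to the same SI base units, so it is a valid unit for electric charge density.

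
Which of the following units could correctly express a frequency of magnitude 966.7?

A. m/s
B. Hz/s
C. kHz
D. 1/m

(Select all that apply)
C

frequency has SI base units: 1 / s

Checking each option against 1 / s:
  A. m/s: ✗ does not match
  B. Hz/s: ✗ does not match
  C. kHz: ✓ matches
  D. 1/m: ✗ does not match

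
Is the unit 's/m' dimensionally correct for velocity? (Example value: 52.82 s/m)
No

velocity has SI base units: m / s
s/m does NOT reduce to m / s; a valid unit for velocity would be e.g. m/s.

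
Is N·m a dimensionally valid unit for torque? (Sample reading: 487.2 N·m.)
Yes

torque has SI base units: kg * m^2 / s^2
N·m reduces to the same SI base units, so it is a valid unit for torque.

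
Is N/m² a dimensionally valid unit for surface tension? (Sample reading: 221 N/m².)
No

surface tension has SI base units: kg / s^2
N/m² does NOT reduce to kg / s^2; a valid unit for surface tension would be e.g. N/m.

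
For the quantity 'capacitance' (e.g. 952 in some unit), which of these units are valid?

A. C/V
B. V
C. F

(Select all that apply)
A, C

capacitance has SI base units: A^2 * s^4 / (kg * m^2)

Checking each option against A^2 * s^4 / (kg * m^2):
  A. C/V: ✓ matches
  B. V: ✗ does not match
  C. F: ✓ matches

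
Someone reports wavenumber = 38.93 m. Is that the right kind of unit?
No

wavenumber has SI base units: 1 / m
m does NOT reduce to 1 / m; a valid unit for wavenumber would be e.g. 1/m.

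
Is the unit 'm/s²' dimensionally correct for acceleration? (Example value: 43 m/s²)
Yes

acceleration has SI base units: m / s^2
m/s² reduces to the same SI base units, so it is a valid unit for acceleration.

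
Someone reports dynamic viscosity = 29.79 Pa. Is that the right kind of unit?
No

dynamic viscosity has SI base units: kg / (m * s)
Pa does NOT reduce to kg / (m * s); a valid unit for dynamic viscosity would be e.g. Pa·s.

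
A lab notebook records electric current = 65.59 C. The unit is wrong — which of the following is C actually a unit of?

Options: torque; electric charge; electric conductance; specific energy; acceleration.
electric charge

electric current should have units dimensionally equivalent to A (e.g. A).
The given unit 'C' reduces to A * s. Of the listed options, that is the dimensionality of electric charge.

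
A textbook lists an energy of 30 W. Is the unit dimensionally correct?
No

energy has SI base units: kg * m^2 / s^2
W does NOT reduce to kg * m^2 / s^2; a valid unit for energy would be e.g. J.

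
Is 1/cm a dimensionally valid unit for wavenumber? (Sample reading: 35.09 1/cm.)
Yes

wavenumber has SI base units: 1 / m
1/cm reduces to the same SI base units, so it is a valid unit for wavenumber.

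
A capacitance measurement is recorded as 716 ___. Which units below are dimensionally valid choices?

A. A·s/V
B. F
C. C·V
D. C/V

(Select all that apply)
A, B, D

capacitance has SI base units: A^2 * s^4 / (kg * m^2)

Checking each option against A^2 * s^4 / (kg * m^2):
  A. A·s/V: ✓ matches
  B. F: ✓ matches
  C. C·V: ✗ does not match
  D. C/V: ✓ matches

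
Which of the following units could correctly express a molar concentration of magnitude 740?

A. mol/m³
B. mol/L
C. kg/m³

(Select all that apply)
A, B

molar concentration has SI base units: mol / m^3

Checking each option against mol / m^3:
  A. mol/m³: ✓ matches
  B. mol/L: ✓ matches
  C. kg/m³: ✗ does not match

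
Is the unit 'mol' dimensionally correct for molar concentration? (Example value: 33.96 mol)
No

molar concentration has SI base units: mol / m^3
mol does NOT reduce to mol / m^3; a valid unit for molar concentration would be e.g. mol/m³.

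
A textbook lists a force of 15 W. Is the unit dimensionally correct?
No

force has SI base units: kg * m / s^2
W does NOT reduce to kg * m / s^2; a valid unit for force would be e.g. N.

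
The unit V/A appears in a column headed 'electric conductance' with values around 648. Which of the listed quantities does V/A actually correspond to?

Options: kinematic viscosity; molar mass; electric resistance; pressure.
electric resistance

electric conductance should have units dimensionally equivalent to A^2 * s^3 / (kg * m^2) (e.g. S).
The given unit 'V/A' reduces to kg * m^2 / (A^2 * s^3). Of the listed options, that is the dimensionality of electric resistance.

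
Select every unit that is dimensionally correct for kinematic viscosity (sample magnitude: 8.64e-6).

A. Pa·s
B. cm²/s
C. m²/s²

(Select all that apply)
B

kinematic viscosity has SI base units: m^2 / s

Checking each option against m^2 / s:
  A. Pa·s: ✗ does not match
  B. cm²/s: ✓ matches
  C. m²/s²: ✗ does not match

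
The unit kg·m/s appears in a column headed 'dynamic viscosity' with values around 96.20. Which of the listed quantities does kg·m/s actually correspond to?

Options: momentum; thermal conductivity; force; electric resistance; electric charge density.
momentum

dynamic viscosity should have units dimensionally equivalent to kg / (m * s) (e.g. Pa·s).
The given unit 'kg·m/s' reduces to kg * m / s. Of the listed options, that is the dimensionality of momentum.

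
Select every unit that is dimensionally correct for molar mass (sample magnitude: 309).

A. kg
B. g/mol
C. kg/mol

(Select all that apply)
B, C

molar mass has SI base units: kg / mol

Checking each option against kg / mol:
  A. kg: ✗ does not match
  B. g/mol: ✓ matches
  C. kg/mol: ✓ matches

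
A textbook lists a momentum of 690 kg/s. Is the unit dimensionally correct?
No

momentum has SI base units: kg * m / s
kg/s does NOT reduce to kg * m / s; a valid unit for momentum would be e.g. kg·m/s.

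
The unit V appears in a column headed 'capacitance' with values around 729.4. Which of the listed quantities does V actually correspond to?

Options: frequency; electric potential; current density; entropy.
electric potential

capacitance should have units dimensionally equivalent to A^2 * s^4 / (kg * m^2) (e.g. F).
The given unit 'V' reduces to kg * m^2 / (A * s^3). Of the listed options, that is the dimensionality of electric potential.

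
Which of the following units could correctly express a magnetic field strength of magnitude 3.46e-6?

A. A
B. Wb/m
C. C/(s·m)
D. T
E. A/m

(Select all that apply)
C, E

magnetic field strength has SI base units: A / m

Checking each option against A / m:
  A. A: ✗ does not match
  B. Wb/m: ✗ does not match
  C. C/(s·m): ✓ matches
  D. T: ✗ does not match
  E. A/m: ✓ matches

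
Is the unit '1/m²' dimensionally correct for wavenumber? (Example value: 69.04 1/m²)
No

wavenumber has SI base units: 1 / m
1/m² does NOT reduce to 1 / m; a valid unit for wavenumber would be e.g. 1/m.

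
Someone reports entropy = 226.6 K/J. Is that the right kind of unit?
No

entropy has SI base units: kg * m^2 / (s^2 * K)
K/J does NOT reduce to kg * m^2 / (s^2 * K); a valid unit for entropy would be e.g. J/K.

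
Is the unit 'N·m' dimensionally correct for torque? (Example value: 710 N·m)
Yes

torque has SI base units: kg * m^2 / s^2
N·m reduces to the same SI base units, so it is a valid unit for torque.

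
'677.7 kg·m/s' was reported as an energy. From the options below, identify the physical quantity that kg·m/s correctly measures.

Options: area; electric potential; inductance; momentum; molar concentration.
momentum

energy should have units dimensionally equivalent to kg * m^2 / s^2 (e.g. J).
The given unit 'kg·m/s' reduces to kg * m / s. Of the listed options, that is the dimensionality of momentum.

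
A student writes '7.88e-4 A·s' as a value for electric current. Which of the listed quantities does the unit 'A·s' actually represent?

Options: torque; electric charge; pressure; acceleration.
electric charge

electric current should have units dimensionally equivalent to A (e.g. A).
The given unit 'A·s' reduces to A * s. Of the listed options, that is the dimensionality of electric charge.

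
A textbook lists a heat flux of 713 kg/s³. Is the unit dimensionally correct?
Yes

heat flux has SI base units: kg / s^3
kg/s³ reduces to the same SI base units, so it is a valid unit for heat flux.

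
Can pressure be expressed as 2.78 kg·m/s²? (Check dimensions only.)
No

pressure has SI base units: kg / (m * s^2)
kg·m/s² does NOT reduce to kg / (m * s^2); a valid unit for pressure would be e.g. Pa.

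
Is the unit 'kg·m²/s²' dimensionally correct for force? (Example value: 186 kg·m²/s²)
No

force has SI base units: kg * m / s^2
kg·m²/s² does NOT reduce to kg * m / s^2; a valid unit for force would be e.g. N.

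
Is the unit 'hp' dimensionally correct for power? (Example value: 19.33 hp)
Yes

power has SI base units: kg * m^2 / s^3
hp reduces to the same SI base units, so it is a valid unit for power.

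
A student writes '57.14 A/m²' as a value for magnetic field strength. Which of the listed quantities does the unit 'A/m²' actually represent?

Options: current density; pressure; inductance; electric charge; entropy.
current density

magnetic field strength should have units dimensionally equivalent to A / m (e.g. A/m).
The given unit 'A/m²' reduces to A / m^2. Of the listed options, that is the dimensionality of current density.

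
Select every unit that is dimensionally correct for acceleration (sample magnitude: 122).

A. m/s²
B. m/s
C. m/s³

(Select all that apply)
A

acceleration has SI base units: m / s^2

Checking each option against m / s^2:
  A. m/s²: ✓ matches
  B. m/s: ✗ does not match
  C. m/s³: ✗ does not match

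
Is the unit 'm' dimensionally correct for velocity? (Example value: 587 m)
No

velocity has SI base units: m / s
m does NOT reduce to m / s; a valid unit for velocity would be e.g. m/s.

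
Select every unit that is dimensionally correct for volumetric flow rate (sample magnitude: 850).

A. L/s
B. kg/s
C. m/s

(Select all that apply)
A

volumetric flow rate has SI base units: m^3 / s

Checking each option against m^3 / s:
  A. L/s: ✓ matches
  B. kg/s: ✗ does not match
  C. m/s: ✗ does not match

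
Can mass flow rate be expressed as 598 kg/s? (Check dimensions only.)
Yes

mass flow rate has SI base units: kg / s
kg/s reduces to the same SI base units, so it is a valid unit for mass flow rate.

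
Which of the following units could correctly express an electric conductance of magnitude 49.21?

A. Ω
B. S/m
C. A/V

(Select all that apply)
C

electric conductance has SI base units: A^2 * s^3 / (kg * m^2)

Checking each option against A^2 * s^3 / (kg * m^2):
  A. Ω: ✗ does not match
  B. S/m: ✗ does not match
  C. A/V: ✓ matches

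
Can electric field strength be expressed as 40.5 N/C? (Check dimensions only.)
Yes

electric field strength has SI base units: kg * m / (A * s^3)
N/C reduces to the same SI base units, so it is a valid unit for electric field strength.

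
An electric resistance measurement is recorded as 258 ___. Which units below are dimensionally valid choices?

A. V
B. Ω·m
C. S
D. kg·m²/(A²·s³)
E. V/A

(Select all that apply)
D, E

electric resistance has SI base units: kg * m^2 / (A^2 * s^3)

Checking each option against kg * m^2 / (A^2 * s^3):
  A. V: ✗ does not match
  B. Ω·m: ✗ does not match
  C. S: ✗ does not match
  D. kg·m²/(A²·s³): ✓ matches
  E. V/A: ✓ matches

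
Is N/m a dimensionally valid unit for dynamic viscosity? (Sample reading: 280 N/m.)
No

dynamic viscosity has SI base units: kg / (m * s)
N/m does NOT reduce to kg / (m * s); a valid unit for dynamic viscosity would be e.g. Pa·s.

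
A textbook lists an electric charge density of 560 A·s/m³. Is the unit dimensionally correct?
Yes

electric charge density has SI base units: A * s / m^3
A·s/m³ reduces to the same SI base units, so it is a valid unit for electric charge density.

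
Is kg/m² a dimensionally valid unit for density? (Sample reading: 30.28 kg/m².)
No

density has SI base units: kg / m^3
kg/m² does NOT reduce to kg / m^3; a valid unit for density would be e.g. kg/m³.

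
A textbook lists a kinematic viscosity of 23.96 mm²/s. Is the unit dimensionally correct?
Yes

kinematic viscosity has SI base units: m^2 / s
mm²/s reduces to the same SI base units, so it is a valid unit for kinematic viscosity.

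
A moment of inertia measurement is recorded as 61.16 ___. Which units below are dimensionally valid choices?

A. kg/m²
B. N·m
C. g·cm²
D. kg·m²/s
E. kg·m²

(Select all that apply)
C, E

moment of inertia has SI base units: kg * m^2

Checking each option against kg * m^2:
  A. kg/m²: ✗ does not match
  B. N·m: ✗ does not match
  C. g·cm²: ✓ matches
  D. kg·m²/s: ✗ does not match
  E. kg·m²: ✓ matches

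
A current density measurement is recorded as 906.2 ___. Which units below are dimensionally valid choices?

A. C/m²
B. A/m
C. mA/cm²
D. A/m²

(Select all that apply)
C, D

current density has SI base units: A / m^2

Checking each option against A / m^2:
  A. C/m²: ✗ does not match
  B. A/m: ✗ does not match
  C. mA/cm²: ✓ matches
  D. A/m²: ✓ matches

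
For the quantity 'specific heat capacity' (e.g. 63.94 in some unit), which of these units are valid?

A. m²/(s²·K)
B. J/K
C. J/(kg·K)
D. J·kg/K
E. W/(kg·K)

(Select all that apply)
A, C

specific heat capacity has SI base units: m^2 / (s^2 * K)

Checking each option against m^2 / (s^2 * K):
  A. m²/(s²·K): ✓ matches
  B. J/K: ✗ does not match
  C. J/(kg·K): ✓ matches
  D. J·kg/K: ✗ does not match
  E. W/(kg·K): ✗ does not match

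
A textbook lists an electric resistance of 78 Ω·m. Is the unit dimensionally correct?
No

electric resistance has SI base units: kg * m^2 / (A^2 * s^3)
Ω·m does NOT reduce to kg * m^2 / (A^2 * s^3); a valid unit for electric resistance would be e.g. Ω.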